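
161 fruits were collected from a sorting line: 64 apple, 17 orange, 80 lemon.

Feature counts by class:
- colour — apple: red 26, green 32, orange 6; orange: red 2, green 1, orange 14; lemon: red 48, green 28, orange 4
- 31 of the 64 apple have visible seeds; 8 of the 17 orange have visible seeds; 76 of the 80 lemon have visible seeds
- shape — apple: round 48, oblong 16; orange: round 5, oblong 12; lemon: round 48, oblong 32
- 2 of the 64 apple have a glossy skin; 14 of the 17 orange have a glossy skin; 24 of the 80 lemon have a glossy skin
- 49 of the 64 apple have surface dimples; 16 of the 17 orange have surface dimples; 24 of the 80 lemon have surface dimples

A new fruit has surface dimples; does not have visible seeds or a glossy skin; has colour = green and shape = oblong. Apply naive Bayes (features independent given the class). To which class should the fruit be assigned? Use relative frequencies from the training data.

apple

apple: (64/161) × (32/64) × (33/64) × (16/64) × (62/64) × (49/64) ≈ 0.0190032
orange: (17/161) × (1/17) × (9/17) × (12/17) × (3/17) × (16/17) ≈ 0.000385517
lemon: (80/161) × (28/80) × (4/80) × (32/80) × (56/80) × (24/80) ≈ 0.000730435
Highest score → apple.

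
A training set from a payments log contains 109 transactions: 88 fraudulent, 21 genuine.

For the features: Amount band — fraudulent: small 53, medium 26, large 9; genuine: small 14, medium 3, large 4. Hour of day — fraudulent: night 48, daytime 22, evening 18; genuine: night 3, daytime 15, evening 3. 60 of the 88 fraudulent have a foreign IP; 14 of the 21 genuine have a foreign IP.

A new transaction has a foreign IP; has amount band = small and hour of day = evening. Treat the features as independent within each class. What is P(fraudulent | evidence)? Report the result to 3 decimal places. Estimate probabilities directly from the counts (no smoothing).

fraudulent: (88/109) × (53/88) × (18/88) × (60/88) ≈ 0.0678122
genuine: (21/109) × (14/21) × (3/21) × (14/21) ≈ 0.0122324
P(fraudulent | x) = 0.0678122 / 0.0800446 ≈ 0.847

0.847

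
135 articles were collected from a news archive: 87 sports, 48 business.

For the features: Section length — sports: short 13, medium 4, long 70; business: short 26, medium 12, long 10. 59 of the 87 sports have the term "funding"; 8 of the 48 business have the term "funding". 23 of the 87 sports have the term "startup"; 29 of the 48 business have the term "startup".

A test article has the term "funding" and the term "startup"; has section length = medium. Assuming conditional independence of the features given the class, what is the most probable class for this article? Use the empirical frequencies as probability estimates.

sports: (87/135) × (4/87) × (59/87) × (23/87) ≈ 0.00531212
business: (48/135) × (12/48) × (8/48) × (29/48) ≈ 0.00895062
Highest score → business.

business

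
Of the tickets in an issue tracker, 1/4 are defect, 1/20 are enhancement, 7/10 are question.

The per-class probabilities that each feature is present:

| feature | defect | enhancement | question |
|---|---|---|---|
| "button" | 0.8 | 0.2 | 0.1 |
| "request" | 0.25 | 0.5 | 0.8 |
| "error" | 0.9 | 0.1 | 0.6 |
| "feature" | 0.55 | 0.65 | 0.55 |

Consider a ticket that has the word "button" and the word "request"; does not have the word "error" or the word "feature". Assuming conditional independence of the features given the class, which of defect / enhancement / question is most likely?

defect: 0.25 × 0.8 × 0.25 × (1−0.9) × (1−0.55) = 0.00225
enhancement: 0.05 × 0.2 × 0.5 × (1−0.1) × (1−0.65) = 0.001575
question: 0.7 × 0.1 × 0.8 × (1−0.6) × (1−0.55) = 0.01008
Highest score → question.

question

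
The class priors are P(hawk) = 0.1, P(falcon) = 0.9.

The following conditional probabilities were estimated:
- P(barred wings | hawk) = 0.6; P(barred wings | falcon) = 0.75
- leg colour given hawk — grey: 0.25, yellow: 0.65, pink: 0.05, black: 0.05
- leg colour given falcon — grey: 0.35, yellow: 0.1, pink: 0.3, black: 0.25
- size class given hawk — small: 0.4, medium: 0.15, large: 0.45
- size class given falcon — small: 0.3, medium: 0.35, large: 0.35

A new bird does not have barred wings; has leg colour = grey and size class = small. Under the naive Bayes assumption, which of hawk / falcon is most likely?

falcon

hawk: 0.1 × (1−0.6) × 0.25 × 0.4 = 0.004
falcon: 0.9 × (1−0.75) × 0.35 × 0.3 = 0.023625
Highest score → falcon.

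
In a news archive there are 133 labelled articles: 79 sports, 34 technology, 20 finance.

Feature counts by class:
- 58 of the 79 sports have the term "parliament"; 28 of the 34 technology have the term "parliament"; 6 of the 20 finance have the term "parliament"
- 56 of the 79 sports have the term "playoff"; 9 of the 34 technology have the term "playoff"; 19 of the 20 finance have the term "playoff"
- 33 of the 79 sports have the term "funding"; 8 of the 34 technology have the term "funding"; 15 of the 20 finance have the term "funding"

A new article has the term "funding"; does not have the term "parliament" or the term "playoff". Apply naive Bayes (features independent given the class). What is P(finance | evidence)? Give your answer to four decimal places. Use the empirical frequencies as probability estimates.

sports: (79/133) × (21/79) × (23/79) × (33/79) ≈ 0.0192024
technology: (34/133) × (6/34) × (25/34) × (8/34) ≈ 0.00780498
finance: (20/133) × (14/20) × (1/20) × (15/20) ≈ 0.00394737
P(finance | x) = 0.00394737 / 0.03095475 ≈ 0.1275

0.1275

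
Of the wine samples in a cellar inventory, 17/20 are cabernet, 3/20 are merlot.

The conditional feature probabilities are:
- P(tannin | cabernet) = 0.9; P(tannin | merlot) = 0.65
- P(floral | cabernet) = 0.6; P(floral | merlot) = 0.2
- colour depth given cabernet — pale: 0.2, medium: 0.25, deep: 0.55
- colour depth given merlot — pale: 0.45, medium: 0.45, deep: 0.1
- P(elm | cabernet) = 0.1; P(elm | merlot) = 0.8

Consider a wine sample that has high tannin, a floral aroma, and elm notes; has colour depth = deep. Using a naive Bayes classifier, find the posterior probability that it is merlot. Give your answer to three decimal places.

cabernet: 0.85 × 0.9 × 0.6 × 0.55 × 0.1 = 0.025245
merlot: 0.15 × 0.65 × 0.2 × 0.1 × 0.8 = 0.00156
P(merlot | x) = 0.00156 / 0.026805 ≈ 0.058

0.058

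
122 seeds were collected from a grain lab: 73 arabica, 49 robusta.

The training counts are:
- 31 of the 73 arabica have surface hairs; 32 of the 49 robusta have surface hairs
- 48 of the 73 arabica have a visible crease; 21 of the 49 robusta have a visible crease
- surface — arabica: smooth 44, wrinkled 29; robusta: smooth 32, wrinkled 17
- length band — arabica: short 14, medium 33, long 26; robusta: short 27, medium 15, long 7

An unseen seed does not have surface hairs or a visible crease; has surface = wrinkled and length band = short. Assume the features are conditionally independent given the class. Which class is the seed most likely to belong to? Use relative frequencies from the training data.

arabica: (73/122) × (42/73) × (25/73) × (29/73) × (14/73) ≈ 0.00898229
robusta: (49/122) × (17/49) × (28/49) × (17/49) × (27/49) ≈ 0.015222
Highest score → robusta.

robusta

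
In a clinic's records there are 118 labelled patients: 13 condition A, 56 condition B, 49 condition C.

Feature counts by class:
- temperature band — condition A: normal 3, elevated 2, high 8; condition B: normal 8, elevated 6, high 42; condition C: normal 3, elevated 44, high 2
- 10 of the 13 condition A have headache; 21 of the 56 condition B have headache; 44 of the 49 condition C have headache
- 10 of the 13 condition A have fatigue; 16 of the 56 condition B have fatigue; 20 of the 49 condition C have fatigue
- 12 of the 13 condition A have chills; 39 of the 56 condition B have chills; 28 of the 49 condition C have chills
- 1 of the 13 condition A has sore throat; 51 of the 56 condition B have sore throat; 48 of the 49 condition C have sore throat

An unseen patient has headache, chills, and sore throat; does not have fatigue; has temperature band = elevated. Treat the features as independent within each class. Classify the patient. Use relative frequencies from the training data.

condition A: (13/118) × (2/13) × (10/13) × (3/13) × (12/13) × (1/13) ≈ 0.000213637
condition B: (56/118) × (6/56) × (21/56) × (40/56) × (39/56) × (51/56) ≈ 0.00863836
condition C: (49/118) × (44/49) × (44/49) × (29/49) × (28/49) × (48/49) ≈ 0.110927
Highest score → condition C.

condition C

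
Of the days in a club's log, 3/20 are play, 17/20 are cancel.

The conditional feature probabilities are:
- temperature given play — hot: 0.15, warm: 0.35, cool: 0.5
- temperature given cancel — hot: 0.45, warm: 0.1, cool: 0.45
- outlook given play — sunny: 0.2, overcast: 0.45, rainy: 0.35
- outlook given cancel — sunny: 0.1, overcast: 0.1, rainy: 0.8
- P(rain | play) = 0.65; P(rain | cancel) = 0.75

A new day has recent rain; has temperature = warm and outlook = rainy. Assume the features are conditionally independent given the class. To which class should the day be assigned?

cancel

play: 0.15 × 0.35 × 0.35 × 0.65 = 0.01194375
cancel: 0.85 × 0.1 × 0.8 × 0.75 = 0.051
Highest score → cancel.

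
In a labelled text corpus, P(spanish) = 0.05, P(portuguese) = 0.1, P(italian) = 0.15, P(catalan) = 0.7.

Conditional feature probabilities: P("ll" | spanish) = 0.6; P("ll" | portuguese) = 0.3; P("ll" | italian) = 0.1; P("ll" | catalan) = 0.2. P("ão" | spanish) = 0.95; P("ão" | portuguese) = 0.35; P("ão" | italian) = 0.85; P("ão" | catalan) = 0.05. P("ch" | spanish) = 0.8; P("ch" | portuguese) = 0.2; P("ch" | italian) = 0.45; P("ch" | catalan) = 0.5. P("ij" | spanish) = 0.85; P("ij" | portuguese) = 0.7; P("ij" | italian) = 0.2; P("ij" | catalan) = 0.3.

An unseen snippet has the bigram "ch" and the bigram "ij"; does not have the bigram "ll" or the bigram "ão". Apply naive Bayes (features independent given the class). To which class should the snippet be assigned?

spanish: 0.05 × (1−0.6) × (1−0.95) × 0.8 × 0.85 = 0.00068
portuguese: 0.1 × (1−0.3) × (1−0.35) × 0.2 × 0.7 = 0.00637
italian: 0.15 × (1−0.1) × (1−0.85) × 0.45 × 0.2 = 0.0018225
catalan: 0.7 × (1−0.2) × (1−0.05) × 0.5 × 0.3 = 0.0798
Highest score → catalan.

catalan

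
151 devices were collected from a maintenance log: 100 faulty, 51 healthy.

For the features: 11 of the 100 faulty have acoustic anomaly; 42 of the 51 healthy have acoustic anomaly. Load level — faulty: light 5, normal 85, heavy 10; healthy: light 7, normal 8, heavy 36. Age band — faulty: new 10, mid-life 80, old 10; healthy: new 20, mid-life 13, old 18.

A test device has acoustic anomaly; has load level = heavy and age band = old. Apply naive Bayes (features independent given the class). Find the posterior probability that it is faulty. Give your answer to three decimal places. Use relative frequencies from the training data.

faulty: (100/151) × (11/100) × (10/100) × (10/100) ≈ 0.000728477
healthy: (51/151) × (42/51) × (36/51) × (18/51) ≈ 0.0692958
P(faulty | x) = 0.000728477 / 0.070024277 ≈ 0.010

0.010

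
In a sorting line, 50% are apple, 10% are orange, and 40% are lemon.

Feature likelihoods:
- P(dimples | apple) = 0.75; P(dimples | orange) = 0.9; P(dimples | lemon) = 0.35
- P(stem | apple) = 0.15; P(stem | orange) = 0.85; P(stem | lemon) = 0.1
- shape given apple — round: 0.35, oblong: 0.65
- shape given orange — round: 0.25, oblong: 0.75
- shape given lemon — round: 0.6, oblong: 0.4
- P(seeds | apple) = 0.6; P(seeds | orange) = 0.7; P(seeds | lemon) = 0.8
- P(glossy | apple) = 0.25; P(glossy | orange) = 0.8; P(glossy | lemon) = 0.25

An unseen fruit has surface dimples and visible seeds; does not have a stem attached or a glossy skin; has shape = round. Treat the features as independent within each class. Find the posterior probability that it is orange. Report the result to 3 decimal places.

apple: 0.5 × 0.75 × (1−0.15) × 0.35 × 0.6 × (1−0.25) = 0.050203125
orange: 0.1 × 0.9 × (1−0.85) × 0.25 × 0.7 × (1−0.8) = 0.0004725
lemon: 0.4 × 0.35 × (1−0.1) × 0.6 × 0.8 × (1−0.25) = 0.04536
P(orange | x) = 0.0004725 / 0.096035625 ≈ 0.005

0.005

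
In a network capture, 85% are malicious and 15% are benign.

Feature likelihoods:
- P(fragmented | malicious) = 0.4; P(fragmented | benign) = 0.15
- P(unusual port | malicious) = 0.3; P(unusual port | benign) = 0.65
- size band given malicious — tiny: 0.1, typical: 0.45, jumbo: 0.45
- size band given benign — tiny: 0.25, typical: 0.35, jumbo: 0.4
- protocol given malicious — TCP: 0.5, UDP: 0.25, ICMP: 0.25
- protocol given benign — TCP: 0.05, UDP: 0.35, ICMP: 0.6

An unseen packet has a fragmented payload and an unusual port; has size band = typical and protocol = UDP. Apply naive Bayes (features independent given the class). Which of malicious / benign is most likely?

malicious: 0.85 × 0.4 × 0.3 × 0.45 × 0.25 = 0.011475
benign: 0.15 × 0.15 × 0.65 × 0.35 × 0.35 = 0.0017915625
Highest score → malicious.

malicious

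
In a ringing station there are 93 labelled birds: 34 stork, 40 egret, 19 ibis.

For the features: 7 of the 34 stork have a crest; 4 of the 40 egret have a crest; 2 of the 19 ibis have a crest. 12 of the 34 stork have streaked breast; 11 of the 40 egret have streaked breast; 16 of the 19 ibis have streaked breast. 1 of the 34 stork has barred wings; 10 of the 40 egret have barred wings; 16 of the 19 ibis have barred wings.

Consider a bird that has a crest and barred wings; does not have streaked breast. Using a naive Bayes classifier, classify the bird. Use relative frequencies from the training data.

egret

stork: (34/93) × (7/34) × (22/34) × (1/34) ≈ 0.00143245
egret: (40/93) × (4/40) × (29/40) × (10/40) ≈ 0.0077957
ibis: (19/93) × (2/19) × (3/19) × (16/19) ≈ 0.00285944
Highest score → egret.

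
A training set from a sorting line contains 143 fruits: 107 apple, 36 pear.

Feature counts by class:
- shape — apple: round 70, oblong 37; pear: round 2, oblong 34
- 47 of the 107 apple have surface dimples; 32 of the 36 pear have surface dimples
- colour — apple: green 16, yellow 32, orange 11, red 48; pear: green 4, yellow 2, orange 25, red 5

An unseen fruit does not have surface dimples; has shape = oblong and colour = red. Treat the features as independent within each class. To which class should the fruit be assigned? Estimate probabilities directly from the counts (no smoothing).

apple

apple: (107/143) × (37/107) × (60/107) × (48/107) ≈ 0.0650865
pear: (36/143) × (34/36) × (4/36) × (5/36) ≈ 0.00366917
Highest score → apple.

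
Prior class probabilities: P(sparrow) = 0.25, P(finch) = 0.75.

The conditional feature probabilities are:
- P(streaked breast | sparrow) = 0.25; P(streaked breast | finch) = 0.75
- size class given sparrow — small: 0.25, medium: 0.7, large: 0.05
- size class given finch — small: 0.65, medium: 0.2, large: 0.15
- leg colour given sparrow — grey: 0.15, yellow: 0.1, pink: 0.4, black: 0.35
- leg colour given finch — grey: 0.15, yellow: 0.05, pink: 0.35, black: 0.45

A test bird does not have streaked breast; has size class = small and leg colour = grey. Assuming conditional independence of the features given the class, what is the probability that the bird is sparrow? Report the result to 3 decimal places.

sparrow: 0.25 × (1−0.25) × 0.25 × 0.15 = 0.00703125
finch: 0.75 × (1−0.75) × 0.65 × 0.15 = 0.01828125
P(sparrow | x) = 0.00703125 / 0.0253125 ≈ 0.278

0.278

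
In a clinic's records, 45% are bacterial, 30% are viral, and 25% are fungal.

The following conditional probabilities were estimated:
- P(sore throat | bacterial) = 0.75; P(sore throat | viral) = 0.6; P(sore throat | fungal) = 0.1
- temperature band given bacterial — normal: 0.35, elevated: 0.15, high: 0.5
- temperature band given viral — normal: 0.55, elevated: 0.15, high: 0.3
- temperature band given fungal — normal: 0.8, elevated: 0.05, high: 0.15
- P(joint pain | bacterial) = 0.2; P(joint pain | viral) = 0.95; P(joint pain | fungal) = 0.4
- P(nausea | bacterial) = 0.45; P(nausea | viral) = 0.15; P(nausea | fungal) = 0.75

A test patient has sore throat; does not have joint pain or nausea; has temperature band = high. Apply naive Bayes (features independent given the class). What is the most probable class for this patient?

bacterial: 0.45 × 0.75 × 0.5 × (1−0.2) × (1−0.45) = 0.07425
viral: 0.3 × 0.6 × 0.3 × (1−0.95) × (1−0.15) = 0.002295
fungal: 0.25 × 0.1 × 0.15 × (1−0.4) × (1−0.75) = 0.0005625
Highest score → bacterial.

bacterial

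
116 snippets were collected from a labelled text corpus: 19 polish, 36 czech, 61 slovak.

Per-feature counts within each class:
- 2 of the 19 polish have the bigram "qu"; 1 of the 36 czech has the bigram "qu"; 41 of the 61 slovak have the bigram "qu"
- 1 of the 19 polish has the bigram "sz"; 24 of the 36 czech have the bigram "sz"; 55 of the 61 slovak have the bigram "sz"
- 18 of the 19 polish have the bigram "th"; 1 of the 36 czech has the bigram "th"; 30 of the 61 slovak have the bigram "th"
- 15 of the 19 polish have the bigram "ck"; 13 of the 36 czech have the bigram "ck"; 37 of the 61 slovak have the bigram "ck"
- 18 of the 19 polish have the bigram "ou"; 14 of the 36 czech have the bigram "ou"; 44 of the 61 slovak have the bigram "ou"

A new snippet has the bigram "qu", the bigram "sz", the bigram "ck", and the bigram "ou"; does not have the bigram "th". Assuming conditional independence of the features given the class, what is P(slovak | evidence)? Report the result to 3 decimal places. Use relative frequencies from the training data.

polish: (19/116) × (2/19) × (1/19) × (1/19) × (15/19) × (18/19) ≈ 0.0000357208
czech: (36/116) × (1/36) × (24/36) × (35/36) × (13/36) × (14/36) ≈ 0.000784662
slovak: (61/116) × (41/61) × (55/61) × (31/61) × (37/61) × (44/61) ≈ 0.0708574
P(slovak | x) = 0.0708574 / 0.0716777828 ≈ 0.989

0.989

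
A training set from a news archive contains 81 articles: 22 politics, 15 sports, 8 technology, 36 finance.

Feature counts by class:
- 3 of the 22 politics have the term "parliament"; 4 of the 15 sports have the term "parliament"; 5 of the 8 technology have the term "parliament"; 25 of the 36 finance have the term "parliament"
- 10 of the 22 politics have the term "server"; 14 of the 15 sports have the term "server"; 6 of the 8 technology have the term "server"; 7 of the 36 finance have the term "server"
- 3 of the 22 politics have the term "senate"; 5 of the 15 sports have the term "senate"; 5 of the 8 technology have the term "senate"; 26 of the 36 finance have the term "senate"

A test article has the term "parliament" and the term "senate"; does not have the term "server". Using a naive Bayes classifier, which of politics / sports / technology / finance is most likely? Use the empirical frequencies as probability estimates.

politics: (22/81) × (3/22) × (12/22) × (3/22) ≈ 0.00275482
sports: (15/81) × (4/15) × (1/15) × (5/15) ≈ 0.00109739
technology: (8/81) × (5/8) × (2/8) × (5/8) ≈ 0.00964506
finance: (36/81) × (25/36) × (29/36) × (26/36) ≈ 0.179565
Highest score → finance.

finance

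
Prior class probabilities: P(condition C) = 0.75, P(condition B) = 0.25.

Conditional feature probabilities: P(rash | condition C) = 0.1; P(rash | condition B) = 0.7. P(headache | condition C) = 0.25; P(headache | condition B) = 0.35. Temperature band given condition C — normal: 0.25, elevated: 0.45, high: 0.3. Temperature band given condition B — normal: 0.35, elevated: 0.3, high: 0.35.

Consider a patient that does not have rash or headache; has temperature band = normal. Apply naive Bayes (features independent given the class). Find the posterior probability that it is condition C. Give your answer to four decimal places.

condition C: 0.75 × (1−0.1) × (1−0.25) × 0.25 = 0.1265625
condition B: 0.25 × (1−0.7) × (1−0.35) × 0.35 = 0.0170625
P(condition C | x) = 0.1265625 / 0.143625 ≈ 0.8812

0.8812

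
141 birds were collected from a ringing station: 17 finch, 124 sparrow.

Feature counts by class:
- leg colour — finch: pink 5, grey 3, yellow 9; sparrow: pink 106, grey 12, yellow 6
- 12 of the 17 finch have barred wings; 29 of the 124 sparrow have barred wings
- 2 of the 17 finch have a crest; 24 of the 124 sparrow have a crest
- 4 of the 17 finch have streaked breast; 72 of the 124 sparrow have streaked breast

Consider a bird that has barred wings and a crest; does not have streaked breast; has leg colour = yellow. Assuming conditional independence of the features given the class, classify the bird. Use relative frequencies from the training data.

finch: (17/141) × (9/17) × (12/17) × (2/17) × (13/17) ≈ 0.00405351
sparrow: (124/141) × (6/124) × (29/124) × (24/124) × (52/124) ≈ 0.000807755
Highest score → finch.

finch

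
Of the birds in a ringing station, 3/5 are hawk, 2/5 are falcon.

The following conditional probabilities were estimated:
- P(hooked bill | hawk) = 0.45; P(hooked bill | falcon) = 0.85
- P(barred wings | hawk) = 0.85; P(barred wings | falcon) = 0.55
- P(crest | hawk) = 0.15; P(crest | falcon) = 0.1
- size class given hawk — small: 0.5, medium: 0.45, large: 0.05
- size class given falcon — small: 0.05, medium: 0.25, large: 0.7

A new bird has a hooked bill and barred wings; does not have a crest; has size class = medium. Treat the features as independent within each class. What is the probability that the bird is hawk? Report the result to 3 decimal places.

0.676

hawk: 0.6 × 0.45 × 0.85 × (1−0.15) × 0.45 = 0.08778375
falcon: 0.4 × 0.85 × 0.55 × (1−0.1) × 0.25 = 0.042075
P(hawk | x) = 0.08778375 / 0.12985875 ≈ 0.676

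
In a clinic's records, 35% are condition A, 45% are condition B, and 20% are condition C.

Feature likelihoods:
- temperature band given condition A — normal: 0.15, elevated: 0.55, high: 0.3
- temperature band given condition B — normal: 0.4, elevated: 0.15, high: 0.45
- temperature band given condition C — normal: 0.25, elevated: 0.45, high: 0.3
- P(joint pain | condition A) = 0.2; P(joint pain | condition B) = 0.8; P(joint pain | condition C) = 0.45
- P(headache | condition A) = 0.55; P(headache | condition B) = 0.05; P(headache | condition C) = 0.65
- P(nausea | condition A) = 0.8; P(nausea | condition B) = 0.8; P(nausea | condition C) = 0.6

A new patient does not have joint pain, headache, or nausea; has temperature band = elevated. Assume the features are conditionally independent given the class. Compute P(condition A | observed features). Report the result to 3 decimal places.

condition A: 0.35 × 0.55 × (1−0.2) × (1−0.55) × (1−0.8) = 0.01386
condition B: 0.45 × 0.15 × (1−0.8) × (1−0.05) × (1−0.8) = 0.002565
condition C: 0.2 × 0.45 × (1−0.45) × (1−0.65) × (1−0.6) = 0.00693
P(condition A | x) = 0.01386 / 0.023355 ≈ 0.593

0.593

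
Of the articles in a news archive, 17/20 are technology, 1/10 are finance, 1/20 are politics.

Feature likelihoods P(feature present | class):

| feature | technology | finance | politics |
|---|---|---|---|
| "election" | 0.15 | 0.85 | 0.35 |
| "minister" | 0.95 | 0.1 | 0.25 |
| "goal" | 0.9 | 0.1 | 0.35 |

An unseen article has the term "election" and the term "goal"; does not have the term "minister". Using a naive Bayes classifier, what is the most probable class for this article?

finance

technology: 0.85 × 0.15 × (1−0.95) × 0.9 = 0.0057375
finance: 0.1 × 0.85 × (1−0.1) × 0.1 = 0.00765
politics: 0.05 × 0.35 × (1−0.25) × 0.35 = 0.00459375
Highest score → finance.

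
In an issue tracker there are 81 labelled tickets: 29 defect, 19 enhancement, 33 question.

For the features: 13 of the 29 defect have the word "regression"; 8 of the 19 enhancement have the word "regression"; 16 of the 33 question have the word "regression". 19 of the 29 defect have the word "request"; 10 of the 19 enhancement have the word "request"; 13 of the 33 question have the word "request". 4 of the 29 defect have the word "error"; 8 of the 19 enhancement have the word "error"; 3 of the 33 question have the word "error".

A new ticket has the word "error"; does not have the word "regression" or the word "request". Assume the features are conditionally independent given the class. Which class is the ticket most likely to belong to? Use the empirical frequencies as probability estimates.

defect: (29/81) × (16/29) × (10/29) × (4/29) ≈ 0.00939505
enhancement: (19/81) × (11/19) × (9/19) × (8/19) ≈ 0.0270853
question: (33/81) × (17/33) × (20/33) × (3/33) ≈ 0.0115634
Highest score → enhancement.

enhancement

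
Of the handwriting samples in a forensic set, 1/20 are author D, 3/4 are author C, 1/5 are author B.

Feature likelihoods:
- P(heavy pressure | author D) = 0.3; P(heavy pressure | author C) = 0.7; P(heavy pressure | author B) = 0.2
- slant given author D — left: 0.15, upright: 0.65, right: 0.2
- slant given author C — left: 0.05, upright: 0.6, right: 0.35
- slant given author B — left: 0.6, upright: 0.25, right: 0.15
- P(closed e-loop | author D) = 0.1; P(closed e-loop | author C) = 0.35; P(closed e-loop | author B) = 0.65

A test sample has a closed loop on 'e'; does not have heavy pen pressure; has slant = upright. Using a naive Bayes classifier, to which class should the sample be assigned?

author D: 0.05 × (1−0.3) × 0.65 × 0.1 = 0.002275
author C: 0.75 × (1−0.7) × 0.6 × 0.35 = 0.04725
author B: 0.2 × (1−0.2) × 0.25 × 0.65 = 0.026
Highest score → author C.

author C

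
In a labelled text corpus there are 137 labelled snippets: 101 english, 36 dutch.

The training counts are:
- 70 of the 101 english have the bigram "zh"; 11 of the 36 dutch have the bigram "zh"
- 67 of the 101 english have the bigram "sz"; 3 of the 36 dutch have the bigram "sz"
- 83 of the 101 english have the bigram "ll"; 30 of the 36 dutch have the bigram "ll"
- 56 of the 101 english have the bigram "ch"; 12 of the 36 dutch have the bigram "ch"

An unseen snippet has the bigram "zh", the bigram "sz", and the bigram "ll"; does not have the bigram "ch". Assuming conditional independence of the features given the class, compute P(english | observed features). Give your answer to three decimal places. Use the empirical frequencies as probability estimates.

english: (101/137) × (70/101) × (67/101) × (83/101) × (45/101) ≈ 0.124102
dutch: (36/137) × (11/36) × (3/36) × (30/36) × (24/36) ≈ 0.00371722
P(english | x) = 0.124102 / 0.12781922 ≈ 0.971

0.971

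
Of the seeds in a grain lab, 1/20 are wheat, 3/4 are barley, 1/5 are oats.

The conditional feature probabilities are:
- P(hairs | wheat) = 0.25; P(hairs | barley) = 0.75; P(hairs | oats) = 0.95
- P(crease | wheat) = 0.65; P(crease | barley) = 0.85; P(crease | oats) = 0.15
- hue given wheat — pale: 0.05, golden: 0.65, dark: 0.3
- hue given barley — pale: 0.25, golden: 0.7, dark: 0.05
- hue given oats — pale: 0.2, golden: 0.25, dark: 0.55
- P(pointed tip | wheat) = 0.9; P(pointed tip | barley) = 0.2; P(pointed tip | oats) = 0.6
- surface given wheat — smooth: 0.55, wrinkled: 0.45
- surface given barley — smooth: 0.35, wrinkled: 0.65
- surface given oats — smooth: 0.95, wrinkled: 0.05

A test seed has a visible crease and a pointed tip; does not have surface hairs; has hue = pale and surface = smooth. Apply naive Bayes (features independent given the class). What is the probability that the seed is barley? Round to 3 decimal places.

wheat: 0.05 × (1−0.25) × 0.65 × 0.05 × 0.9 × 0.55 = 0.00060328125
barley: 0.75 × (1−0.75) × 0.85 × 0.25 × 0.2 × 0.35 = 0.0027890625
oats: 0.2 × (1−0.95) × 0.15 × 0.2 × 0.6 × 0.95 = 0.000171
P(barley | x) = 0.0027890625 / 0.00356334375 ≈ 0.783

0.783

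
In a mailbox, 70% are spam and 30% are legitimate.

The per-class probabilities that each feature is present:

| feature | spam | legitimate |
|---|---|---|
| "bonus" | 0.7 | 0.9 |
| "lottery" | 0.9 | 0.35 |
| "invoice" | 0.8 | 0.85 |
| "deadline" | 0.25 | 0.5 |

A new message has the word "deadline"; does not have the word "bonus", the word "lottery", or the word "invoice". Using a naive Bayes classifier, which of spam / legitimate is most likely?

legitimate

spam: 0.7 × (1−0.7) × (1−0.9) × (1−0.8) × 0.25 = 0.00105
legitimate: 0.3 × (1−0.9) × (1−0.35) × (1−0.85) × 0.5 = 0.0014625
Highest score → legitimate.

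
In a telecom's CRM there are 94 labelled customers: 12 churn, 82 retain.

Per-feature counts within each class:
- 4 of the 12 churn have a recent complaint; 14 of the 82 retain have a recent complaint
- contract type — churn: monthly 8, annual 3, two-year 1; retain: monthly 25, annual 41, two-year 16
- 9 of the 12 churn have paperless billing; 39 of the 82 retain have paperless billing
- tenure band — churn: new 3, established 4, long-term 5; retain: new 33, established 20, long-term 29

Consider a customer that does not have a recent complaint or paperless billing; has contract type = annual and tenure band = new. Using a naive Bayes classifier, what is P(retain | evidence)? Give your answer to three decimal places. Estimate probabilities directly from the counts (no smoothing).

0.983

churn: (12/94) × (8/12) × (3/12) × (3/12) × (3/12) ≈ 0.00132979
retain: (82/94) × (68/82) × (41/82) × (43/82) × (33/82) ≈ 0.0763318
P(retain | x) = 0.0763318 / 0.07766159 ≈ 0.983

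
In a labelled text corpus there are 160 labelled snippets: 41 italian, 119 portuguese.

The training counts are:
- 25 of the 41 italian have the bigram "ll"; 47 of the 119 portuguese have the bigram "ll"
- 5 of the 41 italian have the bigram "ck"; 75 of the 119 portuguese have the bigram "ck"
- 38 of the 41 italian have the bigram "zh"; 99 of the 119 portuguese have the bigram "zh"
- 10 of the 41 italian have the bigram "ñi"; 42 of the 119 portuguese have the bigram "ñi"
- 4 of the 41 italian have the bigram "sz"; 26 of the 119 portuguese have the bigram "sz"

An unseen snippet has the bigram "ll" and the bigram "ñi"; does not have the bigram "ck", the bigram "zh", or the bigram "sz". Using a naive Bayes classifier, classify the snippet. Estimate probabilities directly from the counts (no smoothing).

italian: (41/160) × (25/41) × (36/41) × (3/41) × (10/41) × (37/41) ≈ 0.00220958
portuguese: (119/160) × (47/119) × (44/119) × (20/119) × (42/119) × (93/119) ≈ 0.00503506
Highest score → portuguese.

portuguese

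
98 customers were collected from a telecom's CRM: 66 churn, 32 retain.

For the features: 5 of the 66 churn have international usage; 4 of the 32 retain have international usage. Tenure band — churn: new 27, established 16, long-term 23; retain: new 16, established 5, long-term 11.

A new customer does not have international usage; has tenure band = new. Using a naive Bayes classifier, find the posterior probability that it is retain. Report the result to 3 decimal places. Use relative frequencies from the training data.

churn: (66/98) × (61/66) × (27/66) ≈ 0.254638
retain: (32/98) × (28/32) × (16/32) ≈ 0.142857
P(retain | x) = 0.142857 / 0.397495 ≈ 0.359

0.359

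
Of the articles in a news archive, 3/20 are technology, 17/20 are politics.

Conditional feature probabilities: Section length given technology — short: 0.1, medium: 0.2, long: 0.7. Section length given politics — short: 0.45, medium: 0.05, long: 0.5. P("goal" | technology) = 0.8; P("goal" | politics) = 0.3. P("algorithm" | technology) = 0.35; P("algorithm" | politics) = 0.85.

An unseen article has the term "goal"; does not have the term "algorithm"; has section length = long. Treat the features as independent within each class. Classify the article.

technology

technology: 0.15 × 0.7 × 0.8 × (1−0.35) = 0.0546
politics: 0.85 × 0.5 × 0.3 × (1−0.85) = 0.019125
Highest score → technology.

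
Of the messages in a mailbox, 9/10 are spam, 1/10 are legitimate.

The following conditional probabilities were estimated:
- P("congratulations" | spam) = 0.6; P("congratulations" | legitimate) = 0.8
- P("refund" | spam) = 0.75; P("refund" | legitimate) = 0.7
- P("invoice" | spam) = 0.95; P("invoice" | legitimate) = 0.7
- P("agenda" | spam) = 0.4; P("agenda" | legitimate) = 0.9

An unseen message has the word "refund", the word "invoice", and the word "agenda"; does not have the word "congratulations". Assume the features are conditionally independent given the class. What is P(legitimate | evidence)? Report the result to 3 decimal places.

spam: 0.9 × (1−0.6) × 0.75 × 0.95 × 0.4 = 0.1026
legitimate: 0.1 × (1−0.8) × 0.7 × 0.7 × 0.9 = 0.00882
P(legitimate | x) = 0.00882 / 0.11142 ≈ 0.079

0.079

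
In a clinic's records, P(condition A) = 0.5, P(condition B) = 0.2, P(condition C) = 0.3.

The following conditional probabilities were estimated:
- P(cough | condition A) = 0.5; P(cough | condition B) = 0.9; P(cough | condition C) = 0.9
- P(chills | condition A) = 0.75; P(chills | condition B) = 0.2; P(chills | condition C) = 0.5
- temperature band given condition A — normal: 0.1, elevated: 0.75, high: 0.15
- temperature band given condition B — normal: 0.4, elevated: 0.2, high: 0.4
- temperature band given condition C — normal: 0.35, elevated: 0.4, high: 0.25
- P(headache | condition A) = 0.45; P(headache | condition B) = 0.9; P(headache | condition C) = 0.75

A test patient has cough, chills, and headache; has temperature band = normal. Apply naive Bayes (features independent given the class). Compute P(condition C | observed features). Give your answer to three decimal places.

condition A: 0.5 × 0.5 × 0.75 × 0.1 × 0.45 = 0.0084375
condition B: 0.2 × 0.9 × 0.2 × 0.4 × 0.9 = 0.01296
condition C: 0.3 × 0.9 × 0.5 × 0.35 × 0.75 = 0.0354375
P(condition C | x) = 0.0354375 / 0.056835 ≈ 0.624

0.624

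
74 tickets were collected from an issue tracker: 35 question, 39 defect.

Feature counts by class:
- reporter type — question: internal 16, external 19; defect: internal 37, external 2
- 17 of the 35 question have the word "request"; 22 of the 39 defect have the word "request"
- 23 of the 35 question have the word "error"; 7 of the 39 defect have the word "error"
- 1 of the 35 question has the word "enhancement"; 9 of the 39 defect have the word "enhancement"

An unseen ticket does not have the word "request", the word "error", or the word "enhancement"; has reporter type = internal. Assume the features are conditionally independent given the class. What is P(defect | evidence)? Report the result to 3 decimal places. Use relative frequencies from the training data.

0.788

question: (35/74) × (16/35) × (18/35) × (12/35) × (34/35) ≈ 0.0370354
defect: (39/74) × (37/39) × (17/39) × (32/39) × (30/39) ≈ 0.137561
P(defect | x) = 0.137561 / 0.1745964 ≈ 0.788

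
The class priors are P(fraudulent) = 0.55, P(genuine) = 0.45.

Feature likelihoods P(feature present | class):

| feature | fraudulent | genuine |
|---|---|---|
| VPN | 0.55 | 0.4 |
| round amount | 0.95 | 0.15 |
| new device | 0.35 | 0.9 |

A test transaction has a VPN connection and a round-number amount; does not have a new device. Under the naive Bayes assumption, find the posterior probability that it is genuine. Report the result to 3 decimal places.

0.014

fraudulent: 0.55 × 0.55 × 0.95 × (1−0.35) = 0.18679375
genuine: 0.45 × 0.4 × 0.15 × (1−0.9) = 0.0027
P(genuine | x) = 0.0027 / 0.18949375 ≈ 0.014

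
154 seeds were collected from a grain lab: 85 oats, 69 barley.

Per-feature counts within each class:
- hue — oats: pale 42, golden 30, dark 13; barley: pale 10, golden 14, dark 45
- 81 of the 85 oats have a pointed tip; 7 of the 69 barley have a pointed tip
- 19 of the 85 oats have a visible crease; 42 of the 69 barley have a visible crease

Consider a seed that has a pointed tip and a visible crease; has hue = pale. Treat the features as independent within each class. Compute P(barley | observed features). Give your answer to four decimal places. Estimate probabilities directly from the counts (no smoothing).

0.0646

oats: (85/154) × (42/85) × (81/85) × (19/85) ≈ 0.0580937
barley: (69/154) × (10/69) × (7/69) × (42/69) ≈ 0.00400985
P(barley | x) = 0.00400985 / 0.06210355 ≈ 0.0646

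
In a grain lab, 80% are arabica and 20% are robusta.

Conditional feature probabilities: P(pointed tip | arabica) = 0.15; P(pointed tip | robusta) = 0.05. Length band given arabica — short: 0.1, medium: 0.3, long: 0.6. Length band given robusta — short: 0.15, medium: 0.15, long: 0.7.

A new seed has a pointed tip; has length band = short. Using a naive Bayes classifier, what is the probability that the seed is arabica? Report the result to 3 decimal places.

0.889

arabica: 0.8 × 0.15 × 0.1 = 0.012
robusta: 0.2 × 0.05 × 0.15 = 0.0015
P(arabica | x) = 0.012 / 0.0135 ≈ 0.889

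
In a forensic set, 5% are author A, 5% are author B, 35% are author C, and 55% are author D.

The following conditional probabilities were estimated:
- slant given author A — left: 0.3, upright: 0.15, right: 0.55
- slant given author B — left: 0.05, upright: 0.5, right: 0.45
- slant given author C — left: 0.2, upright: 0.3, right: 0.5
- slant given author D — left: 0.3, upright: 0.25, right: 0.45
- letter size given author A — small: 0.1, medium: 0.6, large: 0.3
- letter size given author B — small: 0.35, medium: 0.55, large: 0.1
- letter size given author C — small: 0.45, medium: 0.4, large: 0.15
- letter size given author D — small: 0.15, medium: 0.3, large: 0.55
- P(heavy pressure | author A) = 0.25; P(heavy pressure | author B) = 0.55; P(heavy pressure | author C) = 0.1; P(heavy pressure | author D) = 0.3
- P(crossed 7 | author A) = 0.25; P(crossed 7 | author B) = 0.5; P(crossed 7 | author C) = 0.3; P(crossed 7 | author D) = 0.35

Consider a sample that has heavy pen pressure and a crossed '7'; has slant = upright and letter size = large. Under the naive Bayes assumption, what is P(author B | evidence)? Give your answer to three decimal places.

author A: 0.05 × 0.15 × 0.3 × 0.25 × 0.25 = 0.000140625
author B: 0.05 × 0.5 × 0.1 × 0.55 × 0.5 = 0.0006875
author C: 0.35 × 0.3 × 0.15 × 0.1 × 0.3 = 0.0004725
author D: 0.55 × 0.25 × 0.55 × 0.3 × 0.35 = 0.007940625
P(author B | x) = 0.0006875 / 0.00924125 ≈ 0.074

0.074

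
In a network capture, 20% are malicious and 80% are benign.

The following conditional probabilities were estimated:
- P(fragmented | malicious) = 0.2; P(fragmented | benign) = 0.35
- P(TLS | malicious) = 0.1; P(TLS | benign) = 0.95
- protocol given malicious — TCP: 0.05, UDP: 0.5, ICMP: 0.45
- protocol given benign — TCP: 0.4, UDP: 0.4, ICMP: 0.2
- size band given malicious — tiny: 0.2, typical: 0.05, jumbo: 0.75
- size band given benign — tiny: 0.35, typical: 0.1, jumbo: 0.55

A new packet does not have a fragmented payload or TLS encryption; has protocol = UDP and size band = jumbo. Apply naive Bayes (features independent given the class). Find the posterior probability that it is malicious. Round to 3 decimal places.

0.904

malicious: 0.2 × (1−0.2) × (1−0.1) × 0.5 × 0.75 = 0.054
benign: 0.8 × (1−0.35) × (1−0.95) × 0.4 × 0.55 = 0.00572
P(malicious | x) = 0.054 / 0.05972 ≈ 0.904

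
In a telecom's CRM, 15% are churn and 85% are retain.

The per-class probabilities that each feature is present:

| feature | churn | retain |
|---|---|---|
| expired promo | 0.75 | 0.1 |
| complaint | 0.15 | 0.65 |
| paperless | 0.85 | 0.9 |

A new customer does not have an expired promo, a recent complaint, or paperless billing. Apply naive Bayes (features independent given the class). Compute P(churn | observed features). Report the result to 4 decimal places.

0.1515

churn: 0.15 × (1−0.75) × (1−0.15) × (1−0.85) = 0.00478125
retain: 0.85 × (1−0.1) × (1−0.65) × (1−0.9) = 0.026775
P(churn | x) = 0.00478125 / 0.03155625 ≈ 0.1515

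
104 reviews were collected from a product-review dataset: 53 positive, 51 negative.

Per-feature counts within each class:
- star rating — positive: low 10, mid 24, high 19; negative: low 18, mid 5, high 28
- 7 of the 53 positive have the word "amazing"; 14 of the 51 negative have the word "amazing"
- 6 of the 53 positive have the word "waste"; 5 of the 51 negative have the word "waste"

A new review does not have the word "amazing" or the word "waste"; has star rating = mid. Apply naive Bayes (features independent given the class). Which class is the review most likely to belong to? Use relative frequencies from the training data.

positive

positive: (53/104) × (24/53) × (46/53) × (47/53) ≈ 0.177616
negative: (51/104) × (5/51) × (37/51) × (46/51) ≈ 0.0314598
Highest score → positive.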